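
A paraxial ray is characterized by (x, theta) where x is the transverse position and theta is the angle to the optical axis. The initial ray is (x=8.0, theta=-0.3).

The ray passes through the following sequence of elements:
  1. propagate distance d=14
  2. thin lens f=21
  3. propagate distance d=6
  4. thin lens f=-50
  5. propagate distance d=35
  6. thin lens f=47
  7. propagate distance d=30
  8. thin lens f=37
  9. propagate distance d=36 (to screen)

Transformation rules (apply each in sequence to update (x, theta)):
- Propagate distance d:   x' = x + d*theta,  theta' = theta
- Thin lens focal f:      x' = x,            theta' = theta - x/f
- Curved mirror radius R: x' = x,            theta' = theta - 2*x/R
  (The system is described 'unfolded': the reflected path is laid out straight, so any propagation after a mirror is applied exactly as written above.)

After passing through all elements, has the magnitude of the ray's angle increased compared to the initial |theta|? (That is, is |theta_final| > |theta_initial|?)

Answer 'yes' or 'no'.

Answer: yes

Derivation:
Initial: x=8.0000 theta=-0.3000
After 1 (propagate distance d=14): x=3.8000 theta=-0.3000
After 2 (thin lens f=21): x=3.8000 theta=-101/210 (≈-0.4810)
After 3 (propagate distance d=6): x=32/35 (≈0.9143) theta=-101/210 (≈-0.4810)
After 4 (thin lens f=-50): x=32/35 (≈0.9143) theta=-347/750 (≈-0.4627)
After 5 (propagate distance d=35): x=-16043/1050 (≈-15.2790) theta=-347/750 (≈-0.4627)
After 6 (thin lens f=47): x=-16043/1050 (≈-15.2790) theta=-5658/41125 (≈-0.1376)
After 7 (propagate distance d=30): x=-957709/49350 (≈-19.4065) theta=-5658/41125 (≈-0.1376)
After 8 (thin lens f=37): x=-957709/49350 (≈-19.4065) theta=3532469/9129750 (≈0.3869)
After 9 (propagate distance d=36 (to screen)): x=-50007281/9129750 (≈-5.4774) theta=3532469/9129750 (≈0.3869)
|theta_initial|=0.3000 |theta_final|=3532469/9129750 (≈0.3869) -> increased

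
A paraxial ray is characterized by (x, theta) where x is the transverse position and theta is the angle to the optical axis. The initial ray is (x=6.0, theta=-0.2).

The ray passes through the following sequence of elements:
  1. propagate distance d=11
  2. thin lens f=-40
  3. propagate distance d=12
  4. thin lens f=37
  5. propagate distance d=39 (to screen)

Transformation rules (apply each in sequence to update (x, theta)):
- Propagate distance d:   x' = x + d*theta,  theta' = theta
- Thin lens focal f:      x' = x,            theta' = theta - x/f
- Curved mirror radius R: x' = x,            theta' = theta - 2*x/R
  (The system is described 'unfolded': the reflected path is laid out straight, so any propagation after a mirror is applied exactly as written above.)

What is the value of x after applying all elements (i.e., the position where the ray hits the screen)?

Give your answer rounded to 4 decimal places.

Answer: -4.2323

Derivation:
Initial: x=6.0000 theta=-0.2000
After 1 (propagate distance d=11): x=3.8000 theta=-0.2000
After 2 (thin lens f=-40): x=3.8000 theta=-0.1050
After 3 (propagate distance d=12): x=2.5400 theta=-0.1050
After 4 (thin lens f=37): x=2.5400 theta=-257/1480 (≈-0.1736)
After 5 (propagate distance d=39 (to screen)): x=-31319/7400 (≈-4.2323) theta=-257/1480 (≈-0.1736)
Rounded to 4 decimal places: x = -4.2323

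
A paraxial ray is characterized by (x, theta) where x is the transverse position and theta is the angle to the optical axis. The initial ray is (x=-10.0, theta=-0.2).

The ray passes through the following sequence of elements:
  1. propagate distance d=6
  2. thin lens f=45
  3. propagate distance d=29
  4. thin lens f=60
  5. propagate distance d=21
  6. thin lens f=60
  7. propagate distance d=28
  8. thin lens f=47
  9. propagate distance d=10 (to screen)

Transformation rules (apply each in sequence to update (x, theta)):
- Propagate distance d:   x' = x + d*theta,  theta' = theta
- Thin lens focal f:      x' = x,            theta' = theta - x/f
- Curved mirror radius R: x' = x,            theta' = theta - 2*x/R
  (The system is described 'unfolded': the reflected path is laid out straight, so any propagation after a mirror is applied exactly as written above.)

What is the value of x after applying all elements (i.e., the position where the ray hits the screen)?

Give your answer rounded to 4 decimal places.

Initial: x=-10.0000 theta=-0.2000
After 1 (propagate distance d=6): x=-11.2000 theta=-0.2000
After 2 (thin lens f=45): x=-11.2000 theta=11/225 (≈0.0489)
After 3 (propagate distance d=29): x=-2201/225 (≈-9.7822) theta=11/225 (≈0.0489)
After 4 (thin lens f=60): x=-2201/225 (≈-9.7822) theta=2861/13500 (≈0.2119)
After 5 (propagate distance d=21): x=-23993/4500 (≈-5.3318) theta=2861/13500 (≈0.2119)
After 6 (thin lens f=60): x=-23993/4500 (≈-5.3318) theta=27071/90000 (≈0.3008)
After 7 (propagate distance d=28): x=17383/5625 (≈3.0903) theta=27071/90000 (≈0.3008)
After 8 (thin lens f=47): x=17383/5625 (≈3.0903) theta=331403/1410000 (≈0.2350)
After 9 (propagate distance d=10 (to screen)): x=11507053/2115000 (≈5.4407) theta=331403/1410000 (≈0.2350)
Rounded to 4 decimal places: x = 5.4407

Answer: 5.4407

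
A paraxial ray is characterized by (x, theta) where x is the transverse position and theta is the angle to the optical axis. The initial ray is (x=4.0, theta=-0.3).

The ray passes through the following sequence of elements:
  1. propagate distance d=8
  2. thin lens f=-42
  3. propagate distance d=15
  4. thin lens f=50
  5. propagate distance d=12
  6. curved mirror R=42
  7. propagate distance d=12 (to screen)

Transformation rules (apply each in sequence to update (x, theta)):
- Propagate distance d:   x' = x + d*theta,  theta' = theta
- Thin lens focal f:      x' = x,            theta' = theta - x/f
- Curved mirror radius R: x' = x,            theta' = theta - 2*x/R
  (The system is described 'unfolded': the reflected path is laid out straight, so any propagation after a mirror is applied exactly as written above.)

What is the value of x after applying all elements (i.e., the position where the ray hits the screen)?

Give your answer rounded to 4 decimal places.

Answer: -4.6894

Derivation:
Initial: x=4.0000 theta=-0.3000
After 1 (propagate distance d=8): x=1.6000 theta=-0.3000
After 2 (thin lens f=-42): x=1.6000 theta=-11/42 (≈-0.2619)
After 3 (propagate distance d=15): x=-163/70 (≈-2.3286) theta=-11/42 (≈-0.2619)
After 4 (thin lens f=50): x=-163/70 (≈-2.3286) theta=-323/1500 (≈-0.2153)
After 5 (propagate distance d=12): x=-8597/1750 (≈-4.9126) theta=-323/1500 (≈-0.2153)
After 6 (curved mirror R=42): x=-8597/1750 (≈-4.9126) theta=1367/73500 (≈0.0186)
After 7 (propagate distance d=12 (to screen)): x=-11489/2450 (≈-4.6894) theta=1367/73500 (≈0.0186)
Rounded to 4 decimal places: x = -4.6894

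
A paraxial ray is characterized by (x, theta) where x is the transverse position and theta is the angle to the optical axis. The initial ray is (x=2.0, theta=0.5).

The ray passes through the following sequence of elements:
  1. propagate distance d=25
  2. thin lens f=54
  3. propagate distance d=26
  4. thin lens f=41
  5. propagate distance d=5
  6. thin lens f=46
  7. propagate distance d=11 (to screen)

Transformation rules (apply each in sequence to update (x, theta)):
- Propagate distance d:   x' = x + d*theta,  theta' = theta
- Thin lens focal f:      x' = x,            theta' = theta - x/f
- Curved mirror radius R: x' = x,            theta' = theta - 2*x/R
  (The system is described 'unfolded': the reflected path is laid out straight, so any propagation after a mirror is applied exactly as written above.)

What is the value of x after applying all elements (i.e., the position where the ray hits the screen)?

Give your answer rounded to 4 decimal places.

Initial: x=2.0000 theta=0.5000
After 1 (propagate distance d=25): x=14.5000 theta=0.5000
After 2 (thin lens f=54): x=14.5000 theta=25/108 (≈0.2315)
After 3 (propagate distance d=26): x=554/27 (≈20.5185) theta=25/108 (≈0.2315)
After 4 (thin lens f=41): x=554/27 (≈20.5185) theta=-397/1476 (≈-0.2690)
After 5 (propagate distance d=5): x=84901/4428 (≈19.1737) theta=-397/1476 (≈-0.2690)
After 6 (thin lens f=46): x=84901/4428 (≈19.1737) theta=-3407/4968 (≈-0.6858)
After 7 (propagate distance d=11 (to screen)): x=2368889/203688 (≈11.6300) theta=-3407/4968 (≈-0.6858)
Rounded to 4 decimal places: x = 11.6300

Answer: 11.6300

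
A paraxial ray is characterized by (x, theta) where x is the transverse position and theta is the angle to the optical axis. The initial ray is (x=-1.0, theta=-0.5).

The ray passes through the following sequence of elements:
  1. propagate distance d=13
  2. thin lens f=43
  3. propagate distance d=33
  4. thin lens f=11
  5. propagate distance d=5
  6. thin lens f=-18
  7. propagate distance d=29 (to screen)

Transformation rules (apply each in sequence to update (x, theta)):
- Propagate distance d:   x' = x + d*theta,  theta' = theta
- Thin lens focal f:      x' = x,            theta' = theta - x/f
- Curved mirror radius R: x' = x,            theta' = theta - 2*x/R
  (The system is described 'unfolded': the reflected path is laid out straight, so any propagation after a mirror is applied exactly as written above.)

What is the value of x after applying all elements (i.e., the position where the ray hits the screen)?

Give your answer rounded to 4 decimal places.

Initial: x=-1.0000 theta=-0.5000
After 1 (propagate distance d=13): x=-7.5000 theta=-0.5000
After 2 (thin lens f=43): x=-7.5000 theta=-14/43 (≈-0.3256)
After 3 (propagate distance d=33): x=-1569/86 (≈-18.2442) theta=-14/43 (≈-0.3256)
After 4 (thin lens f=11): x=-1569/86 (≈-18.2442) theta=1261/946 (≈1.3330)
After 5 (propagate distance d=5): x=-5477/473 (≈-11.5793) theta=1261/946 (≈1.3330)
After 6 (thin lens f=-18): x=-5477/473 (≈-11.5793) theta=2936/4257 (≈0.6897)
After 7 (propagate distance d=29 (to screen)): x=35851/4257 (≈8.4217) theta=2936/4257 (≈0.6897)
Rounded to 4 decimal places: x = 8.4217

Answer: 8.4217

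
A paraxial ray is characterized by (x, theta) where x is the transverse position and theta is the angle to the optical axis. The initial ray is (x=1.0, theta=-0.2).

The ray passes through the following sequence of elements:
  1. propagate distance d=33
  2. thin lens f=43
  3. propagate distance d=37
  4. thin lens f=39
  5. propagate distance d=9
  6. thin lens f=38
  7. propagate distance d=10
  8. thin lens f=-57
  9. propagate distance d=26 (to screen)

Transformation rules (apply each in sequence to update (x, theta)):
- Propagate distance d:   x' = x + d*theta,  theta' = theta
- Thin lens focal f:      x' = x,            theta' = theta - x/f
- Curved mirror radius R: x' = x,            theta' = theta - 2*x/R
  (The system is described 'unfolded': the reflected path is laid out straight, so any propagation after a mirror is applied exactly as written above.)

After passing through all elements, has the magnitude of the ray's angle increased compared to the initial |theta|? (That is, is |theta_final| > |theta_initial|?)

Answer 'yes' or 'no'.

Initial: x=1.0000 theta=-0.2000
After 1 (propagate distance d=33): x=-5.6000 theta=-0.2000
After 2 (thin lens f=43): x=-5.6000 theta=-3/43 (≈-0.0698)
After 3 (propagate distance d=37): x=-1759/215 (≈-8.1814) theta=-3/43 (≈-0.0698)
After 4 (thin lens f=39): x=-1759/215 (≈-8.1814) theta=1174/8385 (≈0.1400)
After 5 (propagate distance d=9): x=-3869/559 (≈-6.9213) theta=1174/8385 (≈0.1400)
After 6 (thin lens f=38): x=-3869/559 (≈-6.9213) theta=102647/318630 (≈0.3222)
After 7 (propagate distance d=10): x=-117886/31863 (≈-3.6998) theta=102647/318630 (≈0.3222)
After 8 (thin lens f=-57): x=-117886/31863 (≈-3.6998) theta=4672019/18161910 (≈0.2572)
After 9 (propagate distance d=26 (to screen)): x=27138737/9080955 (≈2.9885) theta=4672019/18161910 (≈0.2572)
|theta_initial|=0.2000 |theta_final|=4672019/18161910 (≈0.2572) -> increased

Answer: yes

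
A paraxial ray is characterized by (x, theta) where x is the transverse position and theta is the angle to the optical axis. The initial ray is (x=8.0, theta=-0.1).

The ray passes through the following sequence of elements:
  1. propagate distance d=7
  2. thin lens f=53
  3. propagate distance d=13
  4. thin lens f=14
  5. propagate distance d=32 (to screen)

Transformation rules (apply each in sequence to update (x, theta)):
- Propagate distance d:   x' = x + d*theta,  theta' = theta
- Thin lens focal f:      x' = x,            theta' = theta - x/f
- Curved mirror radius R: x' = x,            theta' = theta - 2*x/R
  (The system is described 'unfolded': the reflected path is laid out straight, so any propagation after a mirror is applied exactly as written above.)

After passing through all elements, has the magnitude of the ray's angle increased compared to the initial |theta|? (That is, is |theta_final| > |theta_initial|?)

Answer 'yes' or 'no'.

Initial: x=8.0000 theta=-0.1000
After 1 (propagate distance d=7): x=7.3000 theta=-0.1000
After 2 (thin lens f=53): x=7.3000 theta=-63/265 (≈-0.2377)
After 3 (propagate distance d=13): x=2231/530 (≈4.2094) theta=-63/265 (≈-0.2377)
After 4 (thin lens f=14): x=2231/530 (≈4.2094) theta=-799/1484 (≈-0.5384)
After 5 (propagate distance d=32 (to screen)): x=-48303/3710 (≈-13.0197) theta=-799/1484 (≈-0.5384)
|theta_initial|=0.1000 |theta_final|=799/1484 (≈0.5384) -> increased

Answer: yes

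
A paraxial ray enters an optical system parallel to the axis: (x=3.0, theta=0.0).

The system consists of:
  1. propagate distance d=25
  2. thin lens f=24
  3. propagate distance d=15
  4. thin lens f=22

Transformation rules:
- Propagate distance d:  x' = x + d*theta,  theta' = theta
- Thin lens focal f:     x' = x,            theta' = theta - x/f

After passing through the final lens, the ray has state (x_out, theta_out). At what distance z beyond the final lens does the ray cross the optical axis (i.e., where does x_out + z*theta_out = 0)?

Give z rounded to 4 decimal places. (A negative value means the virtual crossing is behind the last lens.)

Initial: x=3.0000 theta=0.0000
After 1 (propagate distance d=25): x=3.0000 theta=0.0000
After 2 (thin lens f=24): x=3.0000 theta=-0.1250
After 3 (propagate distance d=15): x=1.1250 theta=-0.1250
After 4 (thin lens f=22): x=1.1250 theta=-31/176 (≈-0.1761)
z_focus = -x_out/theta_out = -(1.1250)/(-31/176) = 198/31 ≈ 6.3871
Rounded to 4 decimal places: z = 6.3871

Answer: 6.3871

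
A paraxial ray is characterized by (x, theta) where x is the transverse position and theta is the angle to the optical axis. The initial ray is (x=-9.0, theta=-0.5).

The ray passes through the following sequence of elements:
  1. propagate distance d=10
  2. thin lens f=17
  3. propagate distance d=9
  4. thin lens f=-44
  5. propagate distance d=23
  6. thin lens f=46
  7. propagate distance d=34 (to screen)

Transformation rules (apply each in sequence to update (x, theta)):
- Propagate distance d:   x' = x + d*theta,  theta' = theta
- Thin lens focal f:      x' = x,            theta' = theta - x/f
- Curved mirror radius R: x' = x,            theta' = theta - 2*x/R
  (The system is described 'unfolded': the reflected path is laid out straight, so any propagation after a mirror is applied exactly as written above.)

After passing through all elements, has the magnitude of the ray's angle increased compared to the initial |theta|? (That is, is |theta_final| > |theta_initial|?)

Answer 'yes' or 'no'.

Answer: no

Derivation:
Initial: x=-9.0000 theta=-0.5000
After 1 (propagate distance d=10): x=-14.0000 theta=-0.5000
After 2 (thin lens f=17): x=-14.0000 theta=11/34 (≈0.3235)
After 3 (propagate distance d=9): x=-377/34 (≈-11.0882) theta=11/34 (≈0.3235)
After 4 (thin lens f=-44): x=-377/34 (≈-11.0882) theta=107/1496 (≈0.0715)
After 5 (propagate distance d=23): x=-831/88 (≈-9.4432) theta=107/1496 (≈0.0715)
After 6 (thin lens f=46): x=-831/88 (≈-9.4432) theta=19049/68816 (≈0.2768)
After 7 (propagate distance d=34 (to screen)): x=-8/253 (≈-0.0316) theta=19049/68816 (≈0.2768)
|theta_initial|=0.5000 |theta_final|=19049/68816 (≈0.2768) -> not increased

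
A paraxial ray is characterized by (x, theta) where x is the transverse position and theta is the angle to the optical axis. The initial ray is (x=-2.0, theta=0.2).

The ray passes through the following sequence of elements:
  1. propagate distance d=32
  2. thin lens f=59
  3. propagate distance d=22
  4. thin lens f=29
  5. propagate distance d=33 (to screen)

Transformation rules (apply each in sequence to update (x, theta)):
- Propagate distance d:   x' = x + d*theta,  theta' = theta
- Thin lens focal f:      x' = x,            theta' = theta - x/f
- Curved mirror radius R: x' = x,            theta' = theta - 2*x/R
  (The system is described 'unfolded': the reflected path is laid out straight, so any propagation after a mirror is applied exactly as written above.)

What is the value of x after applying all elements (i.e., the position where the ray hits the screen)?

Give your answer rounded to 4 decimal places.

Answer: 3.1515

Derivation:
Initial: x=-2.0000 theta=0.2000
After 1 (propagate distance d=32): x=4.4000 theta=0.2000
After 2 (thin lens f=59): x=4.4000 theta=37/295 (≈0.1254)
After 3 (propagate distance d=22): x=2112/295 (≈7.1593) theta=37/295 (≈0.1254)
After 4 (thin lens f=29): x=2112/295 (≈7.1593) theta=-1039/8555 (≈-0.1214)
After 5 (propagate distance d=33 (to screen)): x=26961/8555 (≈3.1515) theta=-1039/8555 (≈-0.1214)
Rounded to 4 decimal places: x = 3.1515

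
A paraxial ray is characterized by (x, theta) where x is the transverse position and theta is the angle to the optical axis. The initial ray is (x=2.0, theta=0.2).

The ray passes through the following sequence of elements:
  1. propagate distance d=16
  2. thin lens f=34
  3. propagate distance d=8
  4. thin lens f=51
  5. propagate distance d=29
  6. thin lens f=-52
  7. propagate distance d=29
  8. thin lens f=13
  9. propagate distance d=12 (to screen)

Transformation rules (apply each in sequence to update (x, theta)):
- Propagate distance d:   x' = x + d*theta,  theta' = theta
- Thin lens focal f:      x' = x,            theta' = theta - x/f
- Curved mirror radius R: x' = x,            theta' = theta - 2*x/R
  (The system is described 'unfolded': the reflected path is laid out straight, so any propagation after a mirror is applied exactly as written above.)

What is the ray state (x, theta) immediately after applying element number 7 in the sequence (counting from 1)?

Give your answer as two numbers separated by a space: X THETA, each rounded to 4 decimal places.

Initial: x=2.0000 theta=0.2000
After 1 (propagate distance d=16): x=5.2000 theta=0.2000
After 2 (thin lens f=34): x=5.2000 theta=4/85 (≈0.0471)
After 3 (propagate distance d=8): x=474/85 (≈5.5765) theta=4/85 (≈0.0471)
After 4 (thin lens f=51): x=474/85 (≈5.5765) theta=-18/289 (≈-0.0623)
After 5 (propagate distance d=29): x=5448/1445 (≈3.7702) theta=-18/289 (≈-0.0623)
After 6 (thin lens f=-52): x=5448/1445 (≈3.7702) theta=192/18785 (≈0.0102)
After 7 (propagate distance d=29): x=76392/18785 (≈4.0666) theta=192/18785 (≈0.0102)
Rounded to 4 decimal places: x = 4.0666, theta = 0.0102

Answer: 4.0666 0.0102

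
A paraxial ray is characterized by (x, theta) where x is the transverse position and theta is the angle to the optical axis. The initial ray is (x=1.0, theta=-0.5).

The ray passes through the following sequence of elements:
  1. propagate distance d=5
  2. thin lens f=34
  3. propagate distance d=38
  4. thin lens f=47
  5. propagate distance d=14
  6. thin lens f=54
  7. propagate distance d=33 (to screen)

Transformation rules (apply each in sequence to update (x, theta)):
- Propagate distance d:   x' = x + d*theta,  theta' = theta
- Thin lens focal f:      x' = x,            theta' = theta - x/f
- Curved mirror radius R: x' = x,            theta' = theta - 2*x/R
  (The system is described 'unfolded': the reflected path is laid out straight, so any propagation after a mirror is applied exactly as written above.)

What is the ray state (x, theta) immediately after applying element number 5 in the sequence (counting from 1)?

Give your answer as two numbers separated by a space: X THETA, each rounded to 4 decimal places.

Initial: x=1.0000 theta=-0.5000
After 1 (propagate distance d=5): x=-1.5000 theta=-0.5000
After 2 (thin lens f=34): x=-1.5000 theta=-31/68 (≈-0.4559)
After 3 (propagate distance d=38): x=-320/17 (≈-18.8235) theta=-31/68 (≈-0.4559)
After 4 (thin lens f=47): x=-320/17 (≈-18.8235) theta=-177/3196 (≈-0.0554)
After 5 (propagate distance d=14): x=-31319/1598 (≈-19.5989) theta=-177/3196 (≈-0.0554)
Rounded to 4 decimal places: x = -19.5989, theta = -0.0554

Answer: -19.5989 -0.0554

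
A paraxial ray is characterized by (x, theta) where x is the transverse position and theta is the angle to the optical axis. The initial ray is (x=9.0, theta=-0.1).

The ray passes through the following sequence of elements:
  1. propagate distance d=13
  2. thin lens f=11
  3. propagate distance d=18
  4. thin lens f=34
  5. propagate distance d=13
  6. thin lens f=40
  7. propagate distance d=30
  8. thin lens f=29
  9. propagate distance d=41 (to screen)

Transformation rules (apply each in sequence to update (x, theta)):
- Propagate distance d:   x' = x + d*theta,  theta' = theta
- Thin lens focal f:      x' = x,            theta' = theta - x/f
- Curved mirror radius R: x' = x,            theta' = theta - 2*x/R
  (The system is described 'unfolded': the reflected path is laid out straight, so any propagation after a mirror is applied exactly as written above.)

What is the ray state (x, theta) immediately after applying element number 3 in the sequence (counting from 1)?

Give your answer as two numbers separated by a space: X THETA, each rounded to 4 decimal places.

Answer: -6.7000 -0.8000

Derivation:
Initial: x=9.0000 theta=-0.1000
After 1 (propagate distance d=13): x=7.7000 theta=-0.1000
After 2 (thin lens f=11): x=7.7000 theta=-0.8000
After 3 (propagate distance d=18): x=-6.7000 theta=-0.8000
Rounded to 4 decimal places: x = -6.7000, theta = -0.8000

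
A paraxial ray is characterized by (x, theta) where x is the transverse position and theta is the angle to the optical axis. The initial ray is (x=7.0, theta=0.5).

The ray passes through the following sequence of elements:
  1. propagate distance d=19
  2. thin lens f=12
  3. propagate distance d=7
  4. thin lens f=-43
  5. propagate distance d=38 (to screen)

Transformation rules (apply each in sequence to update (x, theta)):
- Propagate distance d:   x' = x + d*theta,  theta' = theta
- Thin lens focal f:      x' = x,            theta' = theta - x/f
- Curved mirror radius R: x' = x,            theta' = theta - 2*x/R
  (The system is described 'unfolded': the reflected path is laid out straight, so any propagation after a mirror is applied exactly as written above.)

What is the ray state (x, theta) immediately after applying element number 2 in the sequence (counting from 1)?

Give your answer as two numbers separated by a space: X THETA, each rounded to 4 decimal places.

Initial: x=7.0000 theta=0.5000
After 1 (propagate distance d=19): x=16.5000 theta=0.5000
After 2 (thin lens f=12): x=16.5000 theta=-0.8750
Rounded to 4 decimal places: x = 16.5000, theta = -0.8750

Answer: 16.5000 -0.8750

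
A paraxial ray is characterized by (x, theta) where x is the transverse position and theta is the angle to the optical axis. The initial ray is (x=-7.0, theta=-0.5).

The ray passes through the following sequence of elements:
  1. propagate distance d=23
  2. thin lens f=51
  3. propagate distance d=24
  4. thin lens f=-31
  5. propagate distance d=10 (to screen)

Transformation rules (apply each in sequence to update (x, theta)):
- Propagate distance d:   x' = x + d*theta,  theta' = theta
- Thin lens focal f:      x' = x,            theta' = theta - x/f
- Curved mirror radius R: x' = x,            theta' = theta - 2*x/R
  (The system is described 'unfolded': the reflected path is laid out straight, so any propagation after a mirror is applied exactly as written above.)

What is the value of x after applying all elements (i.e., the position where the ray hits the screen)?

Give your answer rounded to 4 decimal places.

Initial: x=-7.0000 theta=-0.5000
After 1 (propagate distance d=23): x=-18.5000 theta=-0.5000
After 2 (thin lens f=51): x=-18.5000 theta=-7/51 (≈-0.1373)
After 3 (propagate distance d=24): x=-741/34 (≈-21.7941) theta=-7/51 (≈-0.1373)
After 4 (thin lens f=-31): x=-741/34 (≈-21.7941) theta=-2657/3162 (≈-0.8403)
After 5 (propagate distance d=10 (to screen)): x=-95483/3162 (≈-30.1970) theta=-2657/3162 (≈-0.8403)
Rounded to 4 decimal places: x = -30.1970

Answer: -30.1970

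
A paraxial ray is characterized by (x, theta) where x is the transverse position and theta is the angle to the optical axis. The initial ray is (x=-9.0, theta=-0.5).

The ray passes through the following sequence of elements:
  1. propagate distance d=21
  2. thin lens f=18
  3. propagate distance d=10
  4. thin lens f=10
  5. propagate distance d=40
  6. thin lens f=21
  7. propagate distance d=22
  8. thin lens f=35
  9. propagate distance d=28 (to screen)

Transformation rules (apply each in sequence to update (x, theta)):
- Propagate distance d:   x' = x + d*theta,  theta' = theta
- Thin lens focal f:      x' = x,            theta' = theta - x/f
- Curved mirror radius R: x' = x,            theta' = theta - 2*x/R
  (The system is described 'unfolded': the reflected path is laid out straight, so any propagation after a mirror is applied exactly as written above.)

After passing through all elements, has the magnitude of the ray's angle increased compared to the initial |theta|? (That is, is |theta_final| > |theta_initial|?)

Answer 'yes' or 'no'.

Initial: x=-9.0000 theta=-0.5000
After 1 (propagate distance d=21): x=-19.5000 theta=-0.5000
After 2 (thin lens f=18): x=-19.5000 theta=7/12 (≈0.5833)
After 3 (propagate distance d=10): x=-41/3 (≈-13.6667) theta=7/12 (≈0.5833)
After 4 (thin lens f=10): x=-41/3 (≈-13.6667) theta=1.9500
After 5 (propagate distance d=40): x=193/3 (≈64.3333) theta=1.9500
After 6 (thin lens f=21): x=193/3 (≈64.3333) theta=-1403/1260 (≈-1.1135)
After 7 (propagate distance d=22): x=25097/630 (≈39.8365) theta=-1403/1260 (≈-1.1135)
After 8 (thin lens f=35): x=25097/630 (≈39.8365) theta=-99299/44100 (≈-2.2517)
After 9 (propagate distance d=28 (to screen)): x=-24371/1050 (≈-23.2105) theta=-99299/44100 (≈-2.2517)
|theta_initial|=0.5000 |theta_final|=99299/44100 (≈2.2517) -> increased

Answer: yes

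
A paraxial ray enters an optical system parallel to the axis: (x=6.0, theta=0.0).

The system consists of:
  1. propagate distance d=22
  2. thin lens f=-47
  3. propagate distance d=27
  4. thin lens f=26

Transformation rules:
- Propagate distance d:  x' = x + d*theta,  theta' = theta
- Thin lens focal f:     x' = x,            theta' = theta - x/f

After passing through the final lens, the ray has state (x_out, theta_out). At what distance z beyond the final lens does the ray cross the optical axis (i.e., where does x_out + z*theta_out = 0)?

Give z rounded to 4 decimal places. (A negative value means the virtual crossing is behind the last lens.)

Initial: x=6.0000 theta=0.0000
After 1 (propagate distance d=22): x=6.0000 theta=0.0000
After 2 (thin lens f=-47): x=6.0000 theta=6/47 (≈0.1277)
After 3 (propagate distance d=27): x=444/47 (≈9.4468) theta=6/47 (≈0.1277)
After 4 (thin lens f=26): x=444/47 (≈9.4468) theta=-144/611 (≈-0.2357)
z_focus = -x_out/theta_out = -(444/47)/(-144/611) = 481/12 ≈ 40.0833
Rounded to 4 decimal places: z = 40.0833

Answer: 40.0833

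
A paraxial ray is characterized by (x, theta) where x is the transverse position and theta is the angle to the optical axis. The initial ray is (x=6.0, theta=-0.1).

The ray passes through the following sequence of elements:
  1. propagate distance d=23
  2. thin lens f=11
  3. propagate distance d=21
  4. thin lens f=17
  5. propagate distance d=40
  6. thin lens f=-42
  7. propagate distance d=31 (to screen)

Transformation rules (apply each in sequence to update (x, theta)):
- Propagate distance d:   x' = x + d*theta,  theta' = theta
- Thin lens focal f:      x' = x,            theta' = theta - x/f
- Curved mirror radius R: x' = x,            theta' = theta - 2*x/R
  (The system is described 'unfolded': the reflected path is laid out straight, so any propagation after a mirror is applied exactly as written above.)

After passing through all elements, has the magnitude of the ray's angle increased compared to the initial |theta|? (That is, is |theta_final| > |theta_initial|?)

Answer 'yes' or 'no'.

Answer: yes

Derivation:
Initial: x=6.0000 theta=-0.1000
After 1 (propagate distance d=23): x=3.7000 theta=-0.1000
After 2 (thin lens f=11): x=3.7000 theta=-24/55 (≈-0.4364)
After 3 (propagate distance d=21): x=-601/110 (≈-5.4636) theta=-24/55 (≈-0.4364)
After 4 (thin lens f=17): x=-601/110 (≈-5.4636) theta=-43/374 (≈-0.1150)
After 5 (propagate distance d=40): x=-18817/1870 (≈-10.0626) theta=-43/374 (≈-0.1150)
After 6 (thin lens f=-42): x=-18817/1870 (≈-10.0626) theta=-27847/78540 (≈-0.3546)
After 7 (propagate distance d=31 (to screen)): x=-1653571/78540 (≈-21.0539) theta=-27847/78540 (≈-0.3546)
|theta_initial|=0.1000 |theta_final|=27847/78540 (≈0.3546) -> increased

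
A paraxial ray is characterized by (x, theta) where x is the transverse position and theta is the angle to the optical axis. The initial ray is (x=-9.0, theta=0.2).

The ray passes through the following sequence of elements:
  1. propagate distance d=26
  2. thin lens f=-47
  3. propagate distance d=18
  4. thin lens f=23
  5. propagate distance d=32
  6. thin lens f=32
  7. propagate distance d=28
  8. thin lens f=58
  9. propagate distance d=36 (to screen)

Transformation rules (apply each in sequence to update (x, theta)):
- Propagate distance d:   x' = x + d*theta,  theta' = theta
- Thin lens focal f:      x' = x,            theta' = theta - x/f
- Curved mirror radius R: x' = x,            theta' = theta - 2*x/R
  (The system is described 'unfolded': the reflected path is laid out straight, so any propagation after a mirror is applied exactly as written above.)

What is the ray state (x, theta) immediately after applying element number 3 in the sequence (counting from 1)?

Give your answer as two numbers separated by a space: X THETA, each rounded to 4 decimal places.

Initial: x=-9.0000 theta=0.2000
After 1 (propagate distance d=26): x=-3.8000 theta=0.2000
After 2 (thin lens f=-47): x=-3.8000 theta=28/235 (≈0.1191)
After 3 (propagate distance d=18): x=-389/235 (≈-1.6553) theta=28/235 (≈0.1191)
Rounded to 4 decimal places: x = -1.6553, theta = 0.1191

Answer: -1.6553 0.1191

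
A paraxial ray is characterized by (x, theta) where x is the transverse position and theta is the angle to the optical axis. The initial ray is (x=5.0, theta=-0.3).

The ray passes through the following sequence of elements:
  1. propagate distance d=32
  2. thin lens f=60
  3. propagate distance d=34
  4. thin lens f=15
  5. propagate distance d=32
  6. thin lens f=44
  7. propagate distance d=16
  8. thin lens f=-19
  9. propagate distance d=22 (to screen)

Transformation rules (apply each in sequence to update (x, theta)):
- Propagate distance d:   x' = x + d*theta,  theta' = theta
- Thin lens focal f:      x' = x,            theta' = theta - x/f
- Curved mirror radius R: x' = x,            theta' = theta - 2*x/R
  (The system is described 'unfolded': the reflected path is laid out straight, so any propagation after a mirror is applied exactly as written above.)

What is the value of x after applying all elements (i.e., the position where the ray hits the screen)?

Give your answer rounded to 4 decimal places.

Answer: 39.1518

Derivation:
Initial: x=5.0000 theta=-0.3000
After 1 (propagate distance d=32): x=-4.6000 theta=-0.3000
After 2 (thin lens f=60): x=-4.6000 theta=-67/300 (≈-0.2233)
After 3 (propagate distance d=34): x=-1829/150 (≈-12.1933) theta=-67/300 (≈-0.2233)
After 4 (thin lens f=15): x=-1829/150 (≈-12.1933) theta=2653/4500 (≈0.5896)
After 5 (propagate distance d=32): x=15013/2250 (≈6.6724) theta=2653/4500 (≈0.5896)
After 6 (thin lens f=44): x=15013/2250 (≈6.6724) theta=4817/11000 (≈0.4379)
After 7 (propagate distance d=16): x=67711/4950 (≈13.6790) theta=4817/11000 (≈0.4379)
After 8 (thin lens f=-19): x=67711/4950 (≈13.6790) theta=2177927/1881000 (≈1.1579)
After 9 (propagate distance d=22 (to screen)): x=36822287/940500 (≈39.1518) theta=2177927/1881000 (≈1.1579)
Rounded to 4 decimal places: x = 39.1518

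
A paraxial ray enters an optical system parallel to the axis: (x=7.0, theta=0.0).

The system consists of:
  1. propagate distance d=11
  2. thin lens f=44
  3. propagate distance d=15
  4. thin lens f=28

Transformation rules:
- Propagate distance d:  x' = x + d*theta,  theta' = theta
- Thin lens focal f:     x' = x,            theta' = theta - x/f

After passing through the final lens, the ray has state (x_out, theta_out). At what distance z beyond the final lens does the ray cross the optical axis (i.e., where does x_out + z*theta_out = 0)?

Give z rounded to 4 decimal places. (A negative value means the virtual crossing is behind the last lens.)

Answer: 14.2456

Derivation:
Initial: x=7.0000 theta=0.0000
After 1 (propagate distance d=11): x=7.0000 theta=0.0000
After 2 (thin lens f=44): x=7.0000 theta=-7/44 (≈-0.1591)
After 3 (propagate distance d=15): x=203/44 (≈4.6136) theta=-7/44 (≈-0.1591)
After 4 (thin lens f=28): x=203/44 (≈4.6136) theta=-57/176 (≈-0.3239)
z_focus = -x_out/theta_out = -(203/44)/(-57/176) = 812/57 ≈ 14.2456
Rounded to 4 decimal places: z = 14.2456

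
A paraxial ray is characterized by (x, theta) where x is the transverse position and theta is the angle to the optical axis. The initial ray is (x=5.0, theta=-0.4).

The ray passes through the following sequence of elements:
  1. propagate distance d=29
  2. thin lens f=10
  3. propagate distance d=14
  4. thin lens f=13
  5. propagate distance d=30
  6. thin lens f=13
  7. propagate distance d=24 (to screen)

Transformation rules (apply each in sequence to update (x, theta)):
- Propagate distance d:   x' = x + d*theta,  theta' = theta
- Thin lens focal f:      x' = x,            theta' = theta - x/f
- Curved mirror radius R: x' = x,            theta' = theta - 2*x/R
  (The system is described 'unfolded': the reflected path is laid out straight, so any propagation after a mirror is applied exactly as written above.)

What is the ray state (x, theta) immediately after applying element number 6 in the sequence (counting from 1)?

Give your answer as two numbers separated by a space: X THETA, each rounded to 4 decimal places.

Answer: 11.6708 -0.4101

Derivation:
Initial: x=5.0000 theta=-0.4000
After 1 (propagate distance d=29): x=-6.6000 theta=-0.4000
After 2 (thin lens f=10): x=-6.6000 theta=0.2600
After 3 (propagate distance d=14): x=-2.9600 theta=0.2600
After 4 (thin lens f=13): x=-2.9600 theta=317/650 (≈0.4877)
After 5 (propagate distance d=30): x=3793/325 (≈11.6708) theta=317/650 (≈0.4877)
After 6 (thin lens f=13): x=3793/325 (≈11.6708) theta=-693/1690 (≈-0.4101)
Rounded to 4 decimal places: x = 11.6708, theta = -0.4101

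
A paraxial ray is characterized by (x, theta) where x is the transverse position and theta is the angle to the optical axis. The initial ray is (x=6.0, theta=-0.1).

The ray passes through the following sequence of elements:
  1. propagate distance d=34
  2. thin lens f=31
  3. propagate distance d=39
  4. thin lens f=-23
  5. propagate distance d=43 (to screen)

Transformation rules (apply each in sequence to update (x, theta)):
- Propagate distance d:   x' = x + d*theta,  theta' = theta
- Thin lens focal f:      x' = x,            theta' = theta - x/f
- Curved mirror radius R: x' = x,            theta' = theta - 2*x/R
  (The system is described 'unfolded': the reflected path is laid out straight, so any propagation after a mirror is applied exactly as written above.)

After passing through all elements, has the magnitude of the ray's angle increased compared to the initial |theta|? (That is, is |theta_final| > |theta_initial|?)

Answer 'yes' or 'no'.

Initial: x=6.0000 theta=-0.1000
After 1 (propagate distance d=34): x=2.6000 theta=-0.1000
After 2 (thin lens f=31): x=2.6000 theta=-57/310 (≈-0.1839)
After 3 (propagate distance d=39): x=-1417/310 (≈-4.5710) theta=-57/310 (≈-0.1839)
After 4 (thin lens f=-23): x=-1417/310 (≈-4.5710) theta=-44/115 (≈-0.3826)
After 5 (propagate distance d=43 (to screen)): x=-29979/1426 (≈-21.0231) theta=-44/115 (≈-0.3826)
|theta_initial|=0.1000 |theta_final|=44/115 (≈0.3826) -> increased

Answer: yes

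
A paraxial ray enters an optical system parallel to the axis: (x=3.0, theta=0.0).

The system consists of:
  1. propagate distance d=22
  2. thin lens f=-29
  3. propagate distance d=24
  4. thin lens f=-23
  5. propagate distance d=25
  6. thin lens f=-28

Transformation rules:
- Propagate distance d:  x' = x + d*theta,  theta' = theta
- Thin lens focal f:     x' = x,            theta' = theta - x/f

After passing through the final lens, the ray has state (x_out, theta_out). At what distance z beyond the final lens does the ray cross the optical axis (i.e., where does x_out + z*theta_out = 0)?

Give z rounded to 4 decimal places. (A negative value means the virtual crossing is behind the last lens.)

Answer: -16.6442

Derivation:
Initial: x=3.0000 theta=0.0000
After 1 (propagate distance d=22): x=3.0000 theta=0.0000
After 2 (thin lens f=-29): x=3.0000 theta=3/29 (≈0.1034)
After 3 (propagate distance d=24): x=159/29 (≈5.4828) theta=3/29 (≈0.1034)
After 4 (thin lens f=-23): x=159/29 (≈5.4828) theta=228/667 (≈0.3418)
After 5 (propagate distance d=25): x=9357/667 (≈14.0285) theta=228/667 (≈0.3418)
After 6 (thin lens f=-28): x=9357/667 (≈14.0285) theta=15741/18676 (≈0.8428)
z_focus = -x_out/theta_out = -(9357/667)/(15741/18676) = -87332/5247 ≈ -16.6442
Rounded to 4 decimal places: z = -16.6442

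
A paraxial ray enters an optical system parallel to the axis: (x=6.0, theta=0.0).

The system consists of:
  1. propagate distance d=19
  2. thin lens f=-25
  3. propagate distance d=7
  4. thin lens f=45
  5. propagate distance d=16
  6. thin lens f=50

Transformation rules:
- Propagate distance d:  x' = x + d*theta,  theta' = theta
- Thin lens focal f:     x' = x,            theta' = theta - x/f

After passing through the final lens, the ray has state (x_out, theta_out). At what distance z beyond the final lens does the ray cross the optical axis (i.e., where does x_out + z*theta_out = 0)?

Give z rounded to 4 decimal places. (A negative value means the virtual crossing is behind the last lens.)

Answer: 82.5651

Derivation:
Initial: x=6.0000 theta=0.0000
After 1 (propagate distance d=19): x=6.0000 theta=0.0000
After 2 (thin lens f=-25): x=6.0000 theta=0.2400
After 3 (propagate distance d=7): x=7.6800 theta=0.2400
After 4 (thin lens f=45): x=7.6800 theta=26/375 (≈0.0693)
After 5 (propagate distance d=16): x=3296/375 (≈8.7893) theta=26/375 (≈0.0693)
After 6 (thin lens f=50): x=3296/375 (≈8.7893) theta=-998/9375 (≈-0.1065)
z_focus = -x_out/theta_out = -(3296/375)/(-998/9375) = 41200/499 ≈ 82.5651
Rounded to 4 decimal places: z = 82.5651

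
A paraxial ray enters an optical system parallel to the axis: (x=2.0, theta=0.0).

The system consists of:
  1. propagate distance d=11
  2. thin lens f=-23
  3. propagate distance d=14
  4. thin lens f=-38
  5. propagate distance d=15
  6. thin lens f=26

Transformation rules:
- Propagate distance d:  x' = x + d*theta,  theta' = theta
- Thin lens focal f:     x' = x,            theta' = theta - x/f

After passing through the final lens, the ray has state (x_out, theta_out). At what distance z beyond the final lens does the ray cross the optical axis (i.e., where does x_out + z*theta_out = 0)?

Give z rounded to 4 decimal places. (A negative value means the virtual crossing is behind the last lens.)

Answer: 113.2633

Derivation:
Initial: x=2.0000 theta=0.0000
After 1 (propagate distance d=11): x=2.0000 theta=0.0000
After 2 (thin lens f=-23): x=2.0000 theta=2/23 (≈0.0870)
After 3 (propagate distance d=14): x=74/23 (≈3.2174) theta=2/23 (≈0.0870)
After 4 (thin lens f=-38): x=74/23 (≈3.2174) theta=75/437 (≈0.1716)
After 5 (propagate distance d=15): x=2531/437 (≈5.7918) theta=75/437 (≈0.1716)
After 6 (thin lens f=26): x=2531/437 (≈5.7918) theta=-581/11362 (≈-0.0511)
z_focus = -x_out/theta_out = -(2531/437)/(-581/11362) = 65806/581 ≈ 113.2633
Rounded to 4 decimal places: z = 113.2633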